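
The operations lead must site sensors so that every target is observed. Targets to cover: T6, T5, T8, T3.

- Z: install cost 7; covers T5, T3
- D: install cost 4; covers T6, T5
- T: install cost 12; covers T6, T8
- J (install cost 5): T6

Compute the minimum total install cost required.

Choose Z and T: together they cover T6, T5, T8, T3 — every target.
Total install cost: 7 + 12 = 19.

19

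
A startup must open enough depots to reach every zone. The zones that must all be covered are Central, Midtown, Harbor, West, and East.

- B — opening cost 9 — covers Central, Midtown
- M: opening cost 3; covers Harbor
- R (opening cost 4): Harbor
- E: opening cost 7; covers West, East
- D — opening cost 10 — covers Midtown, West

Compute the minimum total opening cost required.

Choose B, M, and E: together they cover Central, Midtown, Harbor, West, East — every zone.
Total opening cost: 9 + 3 + 7 = 19.
No cover costs less than 19.

19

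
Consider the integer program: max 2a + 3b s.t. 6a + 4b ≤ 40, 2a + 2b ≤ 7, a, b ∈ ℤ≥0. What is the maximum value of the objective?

9

Relaxing integrality, the LP optimum is 10.50 at (a,b) = (0, 3.5), which is not an integer point.
(a,b)=(0,3): 6·0+4·3=12≤40, 2·0+2·3=6≤7, objective 9.
(a,b)=(1,2): 6·1+4·2=14≤40, 2·1+2·2=6≤7, objective 8.
(a,b)=(0,2): 6·0+4·2=8≤40, 2·0+2·2=4≤7, objective 6.
The best lattice point is (0,3), giving 9.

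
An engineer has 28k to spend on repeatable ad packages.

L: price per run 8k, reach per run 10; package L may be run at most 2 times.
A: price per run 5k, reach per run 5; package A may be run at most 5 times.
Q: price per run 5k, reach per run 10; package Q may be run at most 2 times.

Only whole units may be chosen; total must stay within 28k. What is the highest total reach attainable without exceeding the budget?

This is a bounded integer knapsack.
Take 1×L, 2×A, and 2×Q: price 28 ≤ 28, reach 1·10 + 2·5 + 2·10 = 40.
Q has the best ratio (10/5) and is taken to its limit of 2; remaining capacity is filled optimally with the others.

40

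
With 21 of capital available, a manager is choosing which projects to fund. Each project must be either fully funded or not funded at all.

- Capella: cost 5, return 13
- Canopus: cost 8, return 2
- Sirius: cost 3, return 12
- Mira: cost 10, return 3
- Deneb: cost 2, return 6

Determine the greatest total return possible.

This is a 0-1 knapsack instance.
Allowing fractional choices, the relaxed optimum would be about 34.2, but projects are indivisible.
Capella + Sirius + Mira + Deneb: cost 5 + 3 + 10 + 2 = 20 ≤ 21, return 13 + 12 + 3 + 6 = 34.
Capella + Canopus + Sirius + Deneb: cost 5 + 8 + 3 + 2 = 18 ≤ 21, return 13 + 2 + 12 + 6 = 33.
Best is Capella, Sirius, Mira, and Deneb with total return 34.

34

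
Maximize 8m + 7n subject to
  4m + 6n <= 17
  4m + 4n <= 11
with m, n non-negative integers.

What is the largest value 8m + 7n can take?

16

The continuous relaxation peaks at (2.75, 0) with value 22.00; rounding to a feasible lattice point costs some objective.
(m,n)=(2,0): 4·2+6·0=8≤17, 4·2+4·0=8≤11, objective 16.
(m,n)=(1,1): 4·1+6·1=10≤17, 4·1+4·1=8≤11, objective 15.
(m,n)=(1,0): 4·1+6·0=4≤17, 4·1+4·0=4≤11, objective 8.
The best lattice point is (2,0), giving 16.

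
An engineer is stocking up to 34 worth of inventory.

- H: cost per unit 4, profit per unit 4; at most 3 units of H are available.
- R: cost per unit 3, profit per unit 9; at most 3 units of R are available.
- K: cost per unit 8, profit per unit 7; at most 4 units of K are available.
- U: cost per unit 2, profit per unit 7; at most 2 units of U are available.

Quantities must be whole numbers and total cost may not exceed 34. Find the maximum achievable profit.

60

This is a bounded integer knapsack.
Take 3×H, 3×R, 1×K, and 2×U: cost 33 ≤ 34, profit 3·4 + 3·9 + 1·7 + 2·7 = 60.
U has the best ratio (7/2) and is taken to its limit of 2; remaining capacity is filled optimally with the others.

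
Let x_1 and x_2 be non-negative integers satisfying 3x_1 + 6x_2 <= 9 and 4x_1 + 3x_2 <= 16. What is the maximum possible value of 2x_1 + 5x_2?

7

The continuous relaxation peaks at (0, 1.5) with value 7.50; rounding to a feasible lattice point costs some objective.
(x_1,x_2)=(1,1): 3·1+6·1=9≤9, 4·1+3·1=7≤16, objective 7.
(x_1,x_2)=(0,1): 3·0+6·1=6≤9, 4·0+3·1=3≤16, objective 5.
(x_1,x_2)=(2,0): 3·2+6·0=6≤9, 4·2+3·0=8≤16, objective 4.
The best lattice point is (1,1), giving 7.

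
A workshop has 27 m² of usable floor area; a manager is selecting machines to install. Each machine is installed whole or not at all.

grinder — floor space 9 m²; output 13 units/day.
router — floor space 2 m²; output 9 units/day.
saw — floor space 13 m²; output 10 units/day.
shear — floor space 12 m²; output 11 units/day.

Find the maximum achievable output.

33

Take grinder, router, and shear: floor space 9 + 2 + 12 = 23 ≤ 27, output 13 + 9 + 11 = 33.
No other feasible combination does better.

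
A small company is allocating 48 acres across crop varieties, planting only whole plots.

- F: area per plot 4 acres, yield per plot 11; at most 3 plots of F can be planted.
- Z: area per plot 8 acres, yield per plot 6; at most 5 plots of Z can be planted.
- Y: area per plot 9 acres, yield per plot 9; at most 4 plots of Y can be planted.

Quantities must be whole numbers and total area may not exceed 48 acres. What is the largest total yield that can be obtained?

3×F, 1×Z, and 3×Y: area 47 ≤ 48, yield 3·11 + 1·6 + 3·9 = 66.
3×F and 4×Y: area 48 ≤ 48, yield 3·11 + 4·9 = 69.
Best is 69.

69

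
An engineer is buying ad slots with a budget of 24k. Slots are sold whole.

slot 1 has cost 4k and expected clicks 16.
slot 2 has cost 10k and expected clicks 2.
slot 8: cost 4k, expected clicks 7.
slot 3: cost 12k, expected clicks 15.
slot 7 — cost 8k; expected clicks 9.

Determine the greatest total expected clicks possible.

This is an integer program with binary decision variables.
Allowing fractional choices, the relaxed optimum would be about 42.5, but ad slots are indivisible.
slot 1 + slot 3 + slot 7: cost 4 + 12 + 8 = 24 ≤ 24, expected clicks 16 + 15 + 9 = 40.
slot 1 + slot 8 + slot 3: cost 4 + 4 + 12 = 20 ≤ 24, expected clicks 16 + 7 + 15 = 38.
slot 1 + slot 8 + slot 7: cost 4 + 4 + 8 = 16 ≤ 24, expected clicks 16 + 7 + 9 = 32.
Best is slot 1, slot 3, and slot 7 with total expected clicks 40.

40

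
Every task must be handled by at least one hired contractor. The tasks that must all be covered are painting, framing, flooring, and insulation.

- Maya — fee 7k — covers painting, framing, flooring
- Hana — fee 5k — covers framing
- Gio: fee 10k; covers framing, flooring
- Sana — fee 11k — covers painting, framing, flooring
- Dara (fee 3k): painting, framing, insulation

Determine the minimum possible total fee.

10

Choose Maya and Dara: together they cover painting, framing, flooring, insulation — every task.
Total fee: 7 + 3 = 10.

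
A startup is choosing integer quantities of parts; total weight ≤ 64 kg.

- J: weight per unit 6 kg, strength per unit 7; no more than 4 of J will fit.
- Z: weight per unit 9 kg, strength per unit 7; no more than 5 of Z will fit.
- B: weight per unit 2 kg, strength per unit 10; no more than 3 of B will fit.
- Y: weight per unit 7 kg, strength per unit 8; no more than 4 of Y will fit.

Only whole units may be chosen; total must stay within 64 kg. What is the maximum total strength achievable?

This is a bounded integer knapsack.
B has the best ratio (10/2); taking only B gives at most 3×10 = 30 (stopped by the supply cap of 3).
Mixing does better — 2×J, 2×Z, 3×B, and 4×Y: weight 64 ≤ 64, strength 2·7 + 2·7 + 3·10 + 4·8 = 90.

90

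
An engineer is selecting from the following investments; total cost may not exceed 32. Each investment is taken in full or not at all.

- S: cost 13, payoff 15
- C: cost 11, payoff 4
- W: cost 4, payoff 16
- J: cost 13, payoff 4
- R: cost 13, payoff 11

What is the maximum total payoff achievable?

Take S, W, and R: cost 13 + 4 + 13 = 30 ≤ 32, payoff 15 + 16 + 11 = 42.
No other feasible combination does better.

42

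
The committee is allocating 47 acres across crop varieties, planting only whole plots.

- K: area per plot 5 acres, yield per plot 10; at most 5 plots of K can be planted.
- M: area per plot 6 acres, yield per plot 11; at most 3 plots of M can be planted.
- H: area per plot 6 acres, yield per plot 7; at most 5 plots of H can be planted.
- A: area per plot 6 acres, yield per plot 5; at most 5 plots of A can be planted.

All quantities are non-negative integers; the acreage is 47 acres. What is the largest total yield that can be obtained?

83

4×K, 3×M, and 1×H: area 44 ≤ 47, yield 4·10 + 3·11 + 1·7 = 80.
5×K and 3×M: area 43 ≤ 47, yield 5·10 + 3·11 = 83.
Best is 83.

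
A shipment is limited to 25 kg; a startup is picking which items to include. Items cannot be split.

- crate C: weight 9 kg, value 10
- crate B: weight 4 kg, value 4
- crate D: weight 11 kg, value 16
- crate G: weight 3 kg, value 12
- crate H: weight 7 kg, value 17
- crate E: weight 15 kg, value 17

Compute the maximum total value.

49

Allowing fractional choices, the relaxed optimum would be about 49.5, but items are indivisible.
crate D + crate G + crate H: weight 11 + 3 + 7 = 21 ≤ 25, value 16 + 12 + 17 = 45.
crate B + crate D + crate G + crate H: weight 4 + 11 + 3 + 7 = 25 ≤ 25, value 4 + 16 + 12 + 17 = 49.
crate G + crate H + crate E: weight 3 + 7 + 15 = 25 ≤ 25, value 12 + 17 + 17 = 46.
Best is crate B, crate D, crate G, and crate H with total value 49.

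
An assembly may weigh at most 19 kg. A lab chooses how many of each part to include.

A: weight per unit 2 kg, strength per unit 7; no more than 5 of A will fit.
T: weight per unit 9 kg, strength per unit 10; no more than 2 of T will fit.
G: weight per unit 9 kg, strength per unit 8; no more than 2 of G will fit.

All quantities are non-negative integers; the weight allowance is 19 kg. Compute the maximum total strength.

45

5×A and 1×T: weight 19 ≤ 19, strength 5·7 + 1·10 = 45.
5×A and 1×G: weight 19 ≤ 19, strength 5·7 + 1·8 = 43.
Best is 45.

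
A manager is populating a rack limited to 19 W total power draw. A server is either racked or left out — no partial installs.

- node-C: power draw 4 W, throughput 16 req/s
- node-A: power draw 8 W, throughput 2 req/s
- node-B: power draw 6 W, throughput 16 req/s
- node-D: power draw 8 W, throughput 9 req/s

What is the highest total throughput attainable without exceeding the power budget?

41

This is a 0-1 knapsack instance.
node-C + node-A + node-B: power draw 4 + 8 + 6 = 18 ≤ 19, throughput 16 + 2 + 16 = 34.
node-C + node-B: power draw 4 + 6 = 10 ≤ 19, throughput 16 + 16 = 32.
node-C + node-B + node-D: power draw 4 + 6 + 8 = 18 ≤ 19, throughput 16 + 16 + 9 = 41.
Best is node-C, node-B, and node-D with total throughput 41.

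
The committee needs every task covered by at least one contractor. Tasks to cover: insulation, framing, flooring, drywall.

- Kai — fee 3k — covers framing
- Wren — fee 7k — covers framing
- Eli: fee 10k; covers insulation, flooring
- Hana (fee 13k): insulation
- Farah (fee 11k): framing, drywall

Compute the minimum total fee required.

21

The greedy cost-per-new-task heuristic would pick Kai, Eli, and Farah for 24, but a cheaper cover exists.
Choose Eli and Farah: together they cover insulation, framing, flooring, drywall — every task.
Total fee: 10 + 11 = 21.
No cover costs less than 21.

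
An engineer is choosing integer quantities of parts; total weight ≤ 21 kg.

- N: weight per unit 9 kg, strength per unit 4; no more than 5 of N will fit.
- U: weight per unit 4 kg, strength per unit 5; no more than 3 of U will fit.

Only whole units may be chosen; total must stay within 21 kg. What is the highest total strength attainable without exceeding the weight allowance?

19

1×N and 3×U: weight 21 ≤ 21, strength 1·4 + 3·5 = 19.
3×U: weight 12 ≤ 21, strength 3·5 = 15.
Best is 19.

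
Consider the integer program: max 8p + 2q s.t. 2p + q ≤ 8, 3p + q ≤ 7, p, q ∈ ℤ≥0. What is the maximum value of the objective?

(p,q)=(2,1): 2·2+1·1=5≤8, 3·2+1·1=7≤7, objective 18.
(p,q)=(2,0): 2·2+1·0=4≤8, 3·2+1·0=6≤7, objective 16.
(p,q)=(1,2): 2·1+1·2=4≤8, 3·1+1·2=5≤7, objective 12.
The best lattice point is (2,1), giving 18.

18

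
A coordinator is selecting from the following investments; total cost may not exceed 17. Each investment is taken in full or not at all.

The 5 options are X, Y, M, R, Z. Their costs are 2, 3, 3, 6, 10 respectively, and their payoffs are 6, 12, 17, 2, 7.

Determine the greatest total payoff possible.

37

Allowing fractional choices, the relaxed optimum would be about 41.3, but investments are indivisible.
X + Y + M + R: cost 2 + 3 + 3 + 6 = 14 ≤ 17, payoff 6 + 12 + 17 + 2 = 37.
X + Y + M: cost 2 + 3 + 3 = 8 ≤ 17, payoff 6 + 12 + 17 = 35.
Y + M + Z: cost 3 + 3 + 10 = 16 ≤ 17, payoff 12 + 17 + 7 = 36.
Best is X, Y, M, and R with total payoff 37.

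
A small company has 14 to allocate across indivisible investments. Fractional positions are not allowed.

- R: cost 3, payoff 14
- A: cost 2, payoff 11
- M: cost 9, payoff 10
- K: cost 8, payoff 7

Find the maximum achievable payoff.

35

Treat it as a binary knapsack problem.
R + A + K: cost 3 + 2 + 8 = 13 ≤ 14, payoff 14 + 11 + 7 = 32.
R + A + M: cost 3 + 2 + 9 = 14 ≤ 14, payoff 14 + 11 + 10 = 35.
Best is R, A, and M with total payoff 35.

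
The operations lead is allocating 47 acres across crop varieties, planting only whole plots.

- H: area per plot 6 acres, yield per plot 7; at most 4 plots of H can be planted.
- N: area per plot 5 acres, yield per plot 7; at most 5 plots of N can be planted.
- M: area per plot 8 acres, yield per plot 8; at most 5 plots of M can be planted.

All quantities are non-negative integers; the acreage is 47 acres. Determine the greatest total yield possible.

N has the best ratio (7/5); taking only N gives at most 5×7 = 35 (stopped by the supply cap of 5).
Mixing does better — 1×H, 5×N, and 2×M: area 47 ≤ 47, yield 1·7 + 5·7 + 2·8 = 58.

58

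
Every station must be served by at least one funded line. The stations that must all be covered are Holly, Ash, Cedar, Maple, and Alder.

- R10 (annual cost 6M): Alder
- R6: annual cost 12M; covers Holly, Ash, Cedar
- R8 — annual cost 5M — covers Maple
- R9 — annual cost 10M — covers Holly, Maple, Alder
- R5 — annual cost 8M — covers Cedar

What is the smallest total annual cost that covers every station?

22

This is a weighted set-cover instance.
Choose R6 and R9: together they cover Holly, Ash, Cedar, Maple, Alder — every station.
Total annual cost: 12 + 10 = 22.
No cover costs less than 22.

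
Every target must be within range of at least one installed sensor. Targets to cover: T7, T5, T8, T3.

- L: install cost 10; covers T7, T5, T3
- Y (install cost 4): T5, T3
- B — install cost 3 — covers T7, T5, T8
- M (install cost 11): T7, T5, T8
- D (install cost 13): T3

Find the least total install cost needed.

This is a weighted set-cover instance.
Choose Y and B: together they cover T7, T5, T8, T3 — every target.
Total install cost: 4 + 3 = 7.
No cover costs less than 7.

7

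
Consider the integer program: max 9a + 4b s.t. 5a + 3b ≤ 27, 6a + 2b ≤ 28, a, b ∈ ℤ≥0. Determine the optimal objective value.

(a,b)=(4,2): 5·4+3·2=26≤27, 6·4+2·2=28≤28, objective 44.
(a,b)=(4,1): 5·4+3·1=23≤27, 6·4+2·1=26≤28, objective 40.
(a,b)=(3,3): 5·3+3·3=24≤27, 6·3+2·3=24≤28, objective 39.
No feasible integer point exceeds 44.

44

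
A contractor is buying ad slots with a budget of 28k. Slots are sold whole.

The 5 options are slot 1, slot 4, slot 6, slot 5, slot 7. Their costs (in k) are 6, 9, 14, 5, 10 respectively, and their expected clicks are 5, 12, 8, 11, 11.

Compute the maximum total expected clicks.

34

Allowing fractional choices, the relaxed optimum would be about 37.3, but ad slots are indivisible.
slot 4 + slot 5 + slot 7: cost 9 + 5 + 10 = 24 ≤ 28, expected clicks 12 + 11 + 11 = 34.
slot 4 + slot 6 + slot 5: cost 9 + 14 + 5 = 28 ≤ 28, expected clicks 12 + 8 + 11 = 31.
Best is slot 4, slot 5, and slot 7 with total expected clicks 34.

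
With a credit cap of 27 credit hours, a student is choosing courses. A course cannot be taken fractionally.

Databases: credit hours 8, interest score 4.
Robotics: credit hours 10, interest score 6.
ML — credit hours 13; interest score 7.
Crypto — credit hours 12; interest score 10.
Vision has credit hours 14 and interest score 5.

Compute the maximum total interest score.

17

Take ML and Crypto: credit hours 13 + 12 = 25 ≤ 27, interest score 7 + 10 = 17.
No other feasible combination does better.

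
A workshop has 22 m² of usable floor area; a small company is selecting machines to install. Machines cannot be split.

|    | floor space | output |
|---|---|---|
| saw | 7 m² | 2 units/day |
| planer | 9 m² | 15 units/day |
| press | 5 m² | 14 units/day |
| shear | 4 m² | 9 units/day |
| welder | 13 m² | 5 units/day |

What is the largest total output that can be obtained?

38

saw + planer + press: floor space 7 + 9 + 5 = 21 ≤ 22, output 2 + 15 + 14 = 31.
planer + press + shear: floor space 9 + 5 + 4 = 18 ≤ 22, output 15 + 14 + 9 = 38.
planer + press: floor space 9 + 5 = 14 ≤ 22, output 15 + 14 = 29.
Best is planer, press, and shear with total output 38.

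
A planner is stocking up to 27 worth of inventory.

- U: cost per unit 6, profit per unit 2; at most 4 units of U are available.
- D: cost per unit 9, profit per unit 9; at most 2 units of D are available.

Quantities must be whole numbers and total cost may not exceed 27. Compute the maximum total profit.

20

1×U and 2×D: cost 24 ≤ 27, profit 1·2 + 2·9 = 20.
2×D: cost 18 ≤ 27, profit 2·9 = 18.
Best is 20.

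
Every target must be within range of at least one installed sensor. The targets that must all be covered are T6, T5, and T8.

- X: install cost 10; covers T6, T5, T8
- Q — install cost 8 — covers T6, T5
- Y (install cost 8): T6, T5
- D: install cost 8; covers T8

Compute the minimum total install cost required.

X alone covers T6, T5, T8 — every target.
Total install cost: 10.

10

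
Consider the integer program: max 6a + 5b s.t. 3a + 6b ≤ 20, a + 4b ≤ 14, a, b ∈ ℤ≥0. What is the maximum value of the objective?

The continuous relaxation peaks at (6.67, 0) with value 40.00; rounding to a feasible lattice point costs some objective.
(a,b)=(6,0): 3·6+6·0=18≤20, 1·6+4·0=6≤14, objective 36.
(a,b)=(5,0): 3·5+6·0=15≤20, 1·5+4·0=5≤14, objective 30.
The best lattice point is (6,0), giving 36.

36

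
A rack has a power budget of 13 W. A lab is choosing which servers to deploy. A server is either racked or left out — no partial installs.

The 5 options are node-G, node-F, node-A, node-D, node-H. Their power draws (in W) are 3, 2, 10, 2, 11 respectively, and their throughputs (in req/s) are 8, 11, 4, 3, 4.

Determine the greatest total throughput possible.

node-F + node-A: power draw 2 + 10 = 12 ≤ 13, throughput 11 + 4 = 15.
node-G + node-F: power draw 3 + 2 = 5 ≤ 13, throughput 8 + 11 = 19.
node-G + node-F + node-D: power draw 3 + 2 + 2 = 7 ≤ 13, throughput 8 + 11 + 3 = 22.
Best is node-G, node-F, and node-D with total throughput 22.

22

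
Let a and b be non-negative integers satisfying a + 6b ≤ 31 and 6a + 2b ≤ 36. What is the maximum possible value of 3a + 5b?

32

Relaxing integrality, the LP optimum is 35.65 at (a,b) = (4.53, 4.41), which is not an integer point.
(a,b)=(4,4): 1·4+6·4=28≤31, 6·4+2·4=32≤36, objective 32.
(a,b)=(5,3): 1·5+6·3=23≤31, 6·5+2·3=36≤36, objective 30.
(a,b)=(3,4): 1·3+6·4=27≤31, 6·3+2·4=26≤36, objective 29.
(a,b)=(4,3): 1·4+6·3=22≤31, 6·4+2·3=30≤36, objective 27.
No feasible integer point exceeds 32.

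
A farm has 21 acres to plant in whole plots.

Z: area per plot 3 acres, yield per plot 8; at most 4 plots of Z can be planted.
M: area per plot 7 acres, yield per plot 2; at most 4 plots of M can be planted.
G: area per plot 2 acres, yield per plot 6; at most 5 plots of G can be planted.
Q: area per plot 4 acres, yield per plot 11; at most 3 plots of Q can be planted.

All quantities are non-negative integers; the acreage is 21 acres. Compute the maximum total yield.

60

This is a bounded integer knapsack.
G has the best ratio (6/2); taking only G gives at most 5×6 = 30 (stopped by the supply cap of 5).
Mixing does better — 1×Z, 5×G, and 2×Q: area 21 ≤ 21, yield 1·8 + 5·6 + 2·11 = 60.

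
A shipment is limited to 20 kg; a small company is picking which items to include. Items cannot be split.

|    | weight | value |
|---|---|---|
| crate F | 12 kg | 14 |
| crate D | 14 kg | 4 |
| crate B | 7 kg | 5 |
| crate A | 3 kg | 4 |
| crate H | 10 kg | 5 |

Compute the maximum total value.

Treat it as a binary knapsack problem.
Allowing fractional choices, the relaxed optimum would be about 21.6, but items are indivisible.
crate F + crate A: weight 12 + 3 = 15 ≤ 20, value 14 + 4 = 18.
crate F + crate B: weight 12 + 7 = 19 ≤ 20, value 14 + 5 = 19.
crate F: weight 12 ≤ 20, value 14.
Best is crate F and crate B with total value 19.

19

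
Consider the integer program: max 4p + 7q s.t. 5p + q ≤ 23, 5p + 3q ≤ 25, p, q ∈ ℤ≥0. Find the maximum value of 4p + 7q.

The continuous relaxation peaks at (0, 8.33) with value 58.33; rounding to a feasible lattice point costs some objective.
(p,q)=(0,8): 5·0+1·8=8≤23, 5·0+3·8=24≤25, objective 56.
(p,q)=(0,7): 5·0+1·7=7≤23, 5·0+3·7=21≤25, objective 49.
The best lattice point is (0,8), giving 56.

56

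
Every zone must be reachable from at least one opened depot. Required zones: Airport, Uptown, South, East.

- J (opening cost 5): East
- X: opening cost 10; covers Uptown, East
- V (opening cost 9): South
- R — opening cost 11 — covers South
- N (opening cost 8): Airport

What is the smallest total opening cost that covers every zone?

This is an integer covering problem.
Choose X, V, and N: together they cover Airport, Uptown, South, East — every zone.
Total opening cost: 10 + 9 + 8 = 27.

27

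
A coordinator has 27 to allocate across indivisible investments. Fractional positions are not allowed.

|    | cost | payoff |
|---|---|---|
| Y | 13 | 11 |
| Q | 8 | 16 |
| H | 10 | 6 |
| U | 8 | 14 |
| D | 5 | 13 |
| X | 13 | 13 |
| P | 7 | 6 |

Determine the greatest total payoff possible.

43

Allowing fractional choices, the relaxed optimum would be about 49.0, but investments are indivisible.
Q + D + X: cost 8 + 5 + 13 = 26 ≤ 27, payoff 16 + 13 + 13 = 42.
Q + U + D: cost 8 + 8 + 5 = 21 ≤ 27, payoff 16 + 14 + 13 = 43.
Y + Q + D: cost 13 + 8 + 5 = 26 ≤ 27, payoff 11 + 16 + 13 = 40.
Best is Q, U, and D with total payoff 43.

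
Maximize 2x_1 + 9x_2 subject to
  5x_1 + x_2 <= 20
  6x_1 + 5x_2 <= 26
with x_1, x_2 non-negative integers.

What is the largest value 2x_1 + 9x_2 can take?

(x_1,x_2)=(0,5) is feasible, giving 45.
(x_1,x_2)=(1,4) is feasible, giving 38.
(x_1,x_2)=(0,4) is feasible, giving 36.
The best lattice point is (0,5), giving 45.

45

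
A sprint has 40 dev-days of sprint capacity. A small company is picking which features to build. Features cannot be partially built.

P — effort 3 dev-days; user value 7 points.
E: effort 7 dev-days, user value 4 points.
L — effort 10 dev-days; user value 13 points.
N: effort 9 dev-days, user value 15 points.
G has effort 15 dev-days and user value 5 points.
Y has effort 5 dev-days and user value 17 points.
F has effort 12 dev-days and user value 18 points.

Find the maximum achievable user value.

70

L + N + Y + F: effort 10 + 9 + 5 + 12 = 36 ≤ 40, user value 13 + 15 + 17 + 18 = 63.
P + L + N + Y + F: effort 3 + 10 + 9 + 5 + 12 = 39 ≤ 40, user value 7 + 13 + 15 + 17 + 18 = 70.
P + E + N + Y + F: effort 3 + 7 + 9 + 5 + 12 = 36 ≤ 40, user value 7 + 4 + 15 + 17 + 18 = 61.
Best is P, L, N, Y, and F with total user value 70.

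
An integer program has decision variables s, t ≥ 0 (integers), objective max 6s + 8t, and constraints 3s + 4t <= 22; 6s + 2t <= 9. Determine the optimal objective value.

The continuous relaxation peaks at (0, 4.5) with value 36.00; rounding to a feasible lattice point costs some objective.
(s,t)=(0,4): 3·0+4·4=16≤22, 6·0+2·4=8≤9, objective 32.
(s,t)=(0,3): 3·0+4·3=12≤22, 6·0+2·3=6≤9, objective 24.
The best lattice point is (0,4), giving 32.

32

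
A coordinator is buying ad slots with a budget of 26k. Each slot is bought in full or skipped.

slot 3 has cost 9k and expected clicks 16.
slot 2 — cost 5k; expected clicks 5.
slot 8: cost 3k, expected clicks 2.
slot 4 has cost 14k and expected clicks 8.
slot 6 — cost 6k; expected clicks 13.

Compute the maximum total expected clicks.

Take slot 3, slot 2, slot 8, and slot 6: cost 9 + 5 + 3 + 6 = 23 ≤ 26, expected clicks 16 + 5 + 2 + 13 = 36.
No other feasible combination does better.

36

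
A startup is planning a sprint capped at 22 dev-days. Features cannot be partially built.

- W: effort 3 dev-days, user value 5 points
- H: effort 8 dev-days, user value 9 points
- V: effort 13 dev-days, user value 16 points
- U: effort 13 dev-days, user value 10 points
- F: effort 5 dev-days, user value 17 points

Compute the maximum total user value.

Take W, V, and F: effort 3 + 13 + 5 = 21 ≤ 22, user value 5 + 16 + 17 = 38.
No other feasible combination does better.

38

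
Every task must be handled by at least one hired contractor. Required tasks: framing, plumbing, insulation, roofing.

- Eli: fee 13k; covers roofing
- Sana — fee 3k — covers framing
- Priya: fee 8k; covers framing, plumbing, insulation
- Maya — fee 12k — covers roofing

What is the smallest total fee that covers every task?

20

This is an integer covering problem.
Choose Priya and Maya: together they cover framing, plumbing, insulation, roofing — every task.
Total fee: 8 + 12 = 20.
No cover costs less than 20.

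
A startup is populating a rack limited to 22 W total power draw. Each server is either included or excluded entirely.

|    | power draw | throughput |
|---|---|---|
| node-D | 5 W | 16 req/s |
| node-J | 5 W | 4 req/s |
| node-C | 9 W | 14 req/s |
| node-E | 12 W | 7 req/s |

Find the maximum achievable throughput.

node-D + node-J + node-C: power draw 5 + 5 + 9 = 19 ≤ 22, throughput 16 + 4 + 14 = 34.
node-D + node-J + node-E: power draw 5 + 5 + 12 = 22 ≤ 22, throughput 16 + 4 + 7 = 27.
node-D + node-C: power draw 5 + 9 = 14 ≤ 22, throughput 16 + 14 = 30.
Best is node-D, node-J, and node-C with total throughput 34.

34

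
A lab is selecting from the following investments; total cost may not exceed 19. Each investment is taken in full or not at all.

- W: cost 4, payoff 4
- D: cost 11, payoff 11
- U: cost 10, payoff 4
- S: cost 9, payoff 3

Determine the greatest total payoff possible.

Allowing fractional choices, the relaxed optimum would be about 16.6, but investments are indivisible.
D: cost 11 ≤ 19, payoff 11.
W + D: cost 4 + 11 = 15 ≤ 19, payoff 4 + 11 = 15.
W + U: cost 4 + 10 = 14 ≤ 19, payoff 4 + 4 = 8.
Best is W and D with total payoff 15.

15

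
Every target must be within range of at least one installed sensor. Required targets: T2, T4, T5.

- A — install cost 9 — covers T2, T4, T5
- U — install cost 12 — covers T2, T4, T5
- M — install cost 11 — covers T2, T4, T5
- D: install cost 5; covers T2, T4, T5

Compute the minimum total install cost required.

5

This is an integer covering problem.
D alone covers T2, T4, T5 — every target.
Total install cost: 5.
No cover costs less than 5.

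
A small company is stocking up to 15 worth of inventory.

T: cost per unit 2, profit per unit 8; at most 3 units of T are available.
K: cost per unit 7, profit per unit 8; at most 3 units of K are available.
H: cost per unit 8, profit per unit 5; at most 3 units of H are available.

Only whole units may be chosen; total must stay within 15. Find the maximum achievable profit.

T has the best ratio (8/2); taking only T gives at most 3×8 = 24 (stopped by the supply cap of 3).
Mixing does better — 3×T and 1×K: cost 13 ≤ 15, profit 3·8 + 1·8 = 32.

32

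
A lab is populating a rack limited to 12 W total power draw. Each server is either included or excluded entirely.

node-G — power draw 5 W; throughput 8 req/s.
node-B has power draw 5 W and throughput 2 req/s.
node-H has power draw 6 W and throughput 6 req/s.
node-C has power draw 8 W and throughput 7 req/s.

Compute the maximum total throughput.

This is a 0-1 knapsack instance.
Take node-G and node-H: power draw 5 + 6 = 11 ≤ 12, throughput 8 + 6 = 14.
No other feasible combination does better.

14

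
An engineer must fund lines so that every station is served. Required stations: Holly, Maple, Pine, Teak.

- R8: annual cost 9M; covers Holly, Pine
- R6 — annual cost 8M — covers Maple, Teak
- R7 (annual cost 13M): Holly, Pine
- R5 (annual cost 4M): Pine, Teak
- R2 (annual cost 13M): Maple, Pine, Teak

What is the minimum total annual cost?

The greedy cost-per-new-station heuristic would pick R5, R6, and R8 for 21, but a cheaper cover exists.
Choose R8 and R6: together they cover Holly, Maple, Pine, Teak — every station.
Total annual cost: 9 + 8 = 17.
No cover costs less than 17.

17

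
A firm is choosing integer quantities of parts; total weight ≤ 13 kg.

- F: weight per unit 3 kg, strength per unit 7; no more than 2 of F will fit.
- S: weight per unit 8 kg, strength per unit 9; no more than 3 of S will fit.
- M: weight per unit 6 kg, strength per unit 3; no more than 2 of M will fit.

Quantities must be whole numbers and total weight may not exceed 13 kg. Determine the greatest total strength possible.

Take 2×F and 1×M: weight 12 ≤ 13, strength 2·7 + 1·3 = 17.
F has the best ratio (7/3) and is taken to its limit of 2; remaining capacity is filled optimally with the others.

17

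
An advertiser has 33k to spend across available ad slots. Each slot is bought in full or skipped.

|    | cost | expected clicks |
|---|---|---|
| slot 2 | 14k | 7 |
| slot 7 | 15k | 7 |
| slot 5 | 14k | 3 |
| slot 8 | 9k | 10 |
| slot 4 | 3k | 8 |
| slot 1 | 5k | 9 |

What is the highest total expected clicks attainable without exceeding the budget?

slot 2 + slot 8 + slot 4 + slot 1: cost 14 + 9 + 3 + 5 = 31 ≤ 33, expected clicks 7 + 10 + 8 + 9 = 34.
slot 7 + slot 8 + slot 4 + slot 1: cost 15 + 9 + 3 + 5 = 32 ≤ 33, expected clicks 7 + 10 + 8 + 9 = 34.
The maximum expected clicks is 34; one optimal choice is slot 2, slot 8, slot 4, and slot 1.

34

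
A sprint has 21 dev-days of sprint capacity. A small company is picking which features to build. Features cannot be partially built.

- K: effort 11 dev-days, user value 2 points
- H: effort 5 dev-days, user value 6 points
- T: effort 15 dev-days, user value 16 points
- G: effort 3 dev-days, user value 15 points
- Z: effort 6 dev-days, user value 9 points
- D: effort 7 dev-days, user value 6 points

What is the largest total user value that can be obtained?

Allowing fractional choices, the relaxed optimum would be about 37.5, but features are indivisible.
H + G + Z + D: effort 5 + 3 + 6 + 7 = 21 ≤ 21, user value 6 + 15 + 9 + 6 = 36.
T + G: effort 15 + 3 = 18 ≤ 21, user value 16 + 15 = 31.
H + G + Z: effort 5 + 3 + 6 = 14 ≤ 21, user value 6 + 15 + 9 = 30.
Best is H, G, Z, and D with total user value 36.

36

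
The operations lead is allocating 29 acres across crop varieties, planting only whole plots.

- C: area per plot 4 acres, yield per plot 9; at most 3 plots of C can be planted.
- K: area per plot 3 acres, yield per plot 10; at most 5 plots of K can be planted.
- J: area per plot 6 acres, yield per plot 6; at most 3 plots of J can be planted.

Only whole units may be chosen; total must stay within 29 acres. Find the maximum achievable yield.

K has the best ratio (10/3); taking only K gives at most 5×10 = 50 (stopped by the supply cap of 5).
Mixing does better — 3×C and 5×K: area 27 ≤ 29, yield 3·9 + 5·10 = 77.

77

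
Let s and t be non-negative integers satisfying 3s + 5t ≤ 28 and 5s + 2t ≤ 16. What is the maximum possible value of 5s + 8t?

Relaxing integrality, the LP optimum is 45.05 at (s,t) = (1.26, 4.84), which is not an integer point.
(s,t)=(1,5) is feasible, giving 45.
(s,t)=(0,5) is feasible, giving 40.
(s,t)=(1,4) is feasible, giving 37.
Maximum is 45 at (s,t)=(1,5).

45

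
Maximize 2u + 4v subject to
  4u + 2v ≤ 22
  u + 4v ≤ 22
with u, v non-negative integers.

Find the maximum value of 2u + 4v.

(u,v)=(2,5) is feasible, giving 24.
(u,v)=(3,4) is feasible, giving 22.
(u,v)=(1,5) is feasible, giving 22.
The best lattice point is (2,5), giving 24.

24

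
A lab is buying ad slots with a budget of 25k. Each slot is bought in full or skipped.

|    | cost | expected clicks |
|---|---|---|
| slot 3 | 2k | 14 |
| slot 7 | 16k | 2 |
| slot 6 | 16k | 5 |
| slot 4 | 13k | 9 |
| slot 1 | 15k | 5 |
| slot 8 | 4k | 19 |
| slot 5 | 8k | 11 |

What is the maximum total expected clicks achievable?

This is a 0-1 knapsack instance.
slot 3 + slot 4 + slot 8: cost 2 + 13 + 4 = 19 ≤ 25, expected clicks 14 + 9 + 19 = 42.
slot 3 + slot 8 + slot 5: cost 2 + 4 + 8 = 14 ≤ 25, expected clicks 14 + 19 + 11 = 44.
Best is slot 3, slot 8, and slot 5 with total expected clicks 44.

44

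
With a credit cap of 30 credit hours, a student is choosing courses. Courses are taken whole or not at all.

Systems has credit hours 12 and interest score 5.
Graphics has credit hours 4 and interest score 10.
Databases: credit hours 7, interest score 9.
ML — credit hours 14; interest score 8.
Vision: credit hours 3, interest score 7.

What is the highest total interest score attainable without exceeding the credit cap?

Allowing fractional choices, the relaxed optimum would be about 34.8, but courses are indivisible.
Graphics + Databases + ML: credit hours 4 + 7 + 14 = 25 ≤ 30, interest score 10 + 9 + 8 = 27.
Systems + Graphics + Databases + Vision: credit hours 12 + 4 + 7 + 3 = 26 ≤ 30, interest score 5 + 10 + 9 + 7 = 31.
Graphics + Databases + ML + Vision: credit hours 4 + 7 + 14 + 3 = 28 ≤ 30, interest score 10 + 9 + 8 + 7 = 34.
Best is Graphics, Databases, ML, and Vision with total interest score 34.

34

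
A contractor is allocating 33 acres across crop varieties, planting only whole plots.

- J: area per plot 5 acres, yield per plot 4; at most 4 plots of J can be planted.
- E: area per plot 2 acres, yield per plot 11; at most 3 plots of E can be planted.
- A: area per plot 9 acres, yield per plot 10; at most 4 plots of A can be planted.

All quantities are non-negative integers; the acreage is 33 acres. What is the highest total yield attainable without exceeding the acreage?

63

This is a bounded integer knapsack.
E has the best ratio (11/2); taking only E gives at most 3×11 = 33 (stopped by the supply cap of 3).
Mixing does better — 3×E and 3×A: area 33 ≤ 33, yield 3·11 + 3·10 = 63.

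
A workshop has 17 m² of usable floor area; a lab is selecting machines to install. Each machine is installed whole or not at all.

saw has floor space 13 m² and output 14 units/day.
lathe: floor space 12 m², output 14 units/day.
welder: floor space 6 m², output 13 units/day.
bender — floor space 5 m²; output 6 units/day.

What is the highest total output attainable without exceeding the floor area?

20

welder + bender: floor space 6 + 5 = 11 ≤ 17, output 13 + 6 = 19.
lathe: floor space 12 ≤ 17, output 14.
lathe + bender: floor space 12 + 5 = 17 ≤ 17, output 14 + 6 = 20.
Best is lathe and bender with total output 20.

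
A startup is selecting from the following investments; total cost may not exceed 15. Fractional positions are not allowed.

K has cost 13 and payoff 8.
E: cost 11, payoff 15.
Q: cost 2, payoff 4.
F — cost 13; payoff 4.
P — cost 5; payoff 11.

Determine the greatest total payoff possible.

19

Take E and Q: cost 11 + 2 = 13 ≤ 15, payoff 15 + 4 = 19.
No other feasible combination does better.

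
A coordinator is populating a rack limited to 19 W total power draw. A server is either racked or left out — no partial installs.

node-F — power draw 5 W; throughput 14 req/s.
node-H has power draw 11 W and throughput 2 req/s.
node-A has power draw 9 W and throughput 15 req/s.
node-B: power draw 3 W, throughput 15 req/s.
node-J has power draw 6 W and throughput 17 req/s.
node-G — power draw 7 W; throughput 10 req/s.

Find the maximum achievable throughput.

This is a 0-1 knapsack instance.
Take node-A, node-B, and node-J: power draw 9 + 3 + 6 = 18 ≤ 19, throughput 15 + 15 + 17 = 47.
No other feasible combination does better.

47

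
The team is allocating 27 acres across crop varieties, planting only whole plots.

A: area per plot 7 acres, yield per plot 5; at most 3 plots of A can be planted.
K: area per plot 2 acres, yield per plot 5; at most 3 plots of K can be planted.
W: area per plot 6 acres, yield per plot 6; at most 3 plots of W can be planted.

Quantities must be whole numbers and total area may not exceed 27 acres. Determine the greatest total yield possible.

33

This is a bounded integer knapsack.
1×A, 3×K, and 2×W: area 25 ≤ 27, yield 1·5 + 3·5 + 2·6 = 32.
3×K and 3×W: area 24 ≤ 27, yield 3·5 + 3·6 = 33.
Best is 33.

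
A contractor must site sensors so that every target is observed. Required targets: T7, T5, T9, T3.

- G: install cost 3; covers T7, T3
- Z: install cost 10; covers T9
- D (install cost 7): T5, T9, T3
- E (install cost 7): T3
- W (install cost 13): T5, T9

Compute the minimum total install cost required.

10

Choose G and D: together they cover T7, T5, T9, T3 — every target.
Total install cost: 3 + 7 = 10.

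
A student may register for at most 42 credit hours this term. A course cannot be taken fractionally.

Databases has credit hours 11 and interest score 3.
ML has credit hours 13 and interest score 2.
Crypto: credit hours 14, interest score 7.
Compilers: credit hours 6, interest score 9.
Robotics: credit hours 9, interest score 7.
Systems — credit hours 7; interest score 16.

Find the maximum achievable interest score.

This is a 0-1 knapsack instance.
Take Crypto, Compilers, Robotics, and Systems: credit hours 14 + 6 + 9 + 7 = 36 ≤ 42, interest score 7 + 9 + 7 + 16 = 39.
No other feasible combination does better.

39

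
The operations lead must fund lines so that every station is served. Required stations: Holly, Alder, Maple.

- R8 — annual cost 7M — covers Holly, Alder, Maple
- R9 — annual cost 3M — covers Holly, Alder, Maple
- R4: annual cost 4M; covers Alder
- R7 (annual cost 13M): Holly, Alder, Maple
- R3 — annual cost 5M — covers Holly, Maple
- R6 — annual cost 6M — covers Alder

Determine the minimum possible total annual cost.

3

R9 alone covers Holly, Alder, Maple — every station.
Total annual cost: 3.
No cover costs less than 3.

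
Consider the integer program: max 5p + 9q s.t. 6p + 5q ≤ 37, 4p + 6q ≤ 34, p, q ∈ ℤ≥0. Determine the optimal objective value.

Relaxing integrality, the LP optimum is 51.00 at (p,q) = (0, 5.67), which is not an integer point.
(p,q)=(1,5): 6·1+5·5=31≤37, 4·1+6·5=34≤34, objective 50.
(p,q)=(2,4): 6·2+5·4=32≤37, 4·2+6·4=32≤34, objective 46.
(p,q)=(0,5): 6·0+5·5=25≤37, 4·0+6·5=30≤34, objective 45.
No feasible integer point exceeds 50.

50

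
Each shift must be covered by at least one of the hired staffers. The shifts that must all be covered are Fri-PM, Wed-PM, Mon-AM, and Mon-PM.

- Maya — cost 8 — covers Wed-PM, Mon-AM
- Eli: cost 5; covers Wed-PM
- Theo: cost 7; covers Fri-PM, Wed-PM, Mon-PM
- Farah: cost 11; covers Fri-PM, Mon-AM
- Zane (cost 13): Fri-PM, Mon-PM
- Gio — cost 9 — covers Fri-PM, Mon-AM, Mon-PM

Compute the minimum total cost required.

The greedy cost-per-new-shift heuristic would pick Theo and Maya for 15, but a cheaper cover exists.
Choose Eli and Gio: together they cover Fri-PM, Wed-PM, Mon-AM, Mon-PM — every shift.
Total cost: 5 + 9 = 14.
No cover costs less than 14.

14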